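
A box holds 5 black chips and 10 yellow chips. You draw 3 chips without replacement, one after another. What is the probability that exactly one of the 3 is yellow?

20/91

One ordering (yellow drawn first) has probability 10/15 × 5/14 × 4/13 = 200/2730 = 20/273.
There are C(3,1) = 3 such orderings, each equally likely, so P = 3 × 20/273 = 20/91.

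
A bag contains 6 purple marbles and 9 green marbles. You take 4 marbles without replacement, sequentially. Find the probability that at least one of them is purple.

P(no purple) = 9/15 × 8/14 × 7/13 × 6/12 = 3024/32760 = 6/65.
P(at least one) = 1 − 6/65 = 59/65.

59/65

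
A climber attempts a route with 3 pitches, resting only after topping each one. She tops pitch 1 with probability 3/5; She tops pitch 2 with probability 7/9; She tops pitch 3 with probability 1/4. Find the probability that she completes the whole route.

Multiplying along the chain,
P = 3/5 × 7/9 × 1/4 = 21/180 = 7/60.

7/60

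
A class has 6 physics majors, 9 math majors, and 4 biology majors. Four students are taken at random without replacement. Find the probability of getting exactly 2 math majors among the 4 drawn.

One ordering (math majors drawn first) has probability 9/19 × 8/18 × 10/17 × 9/16 = 6480/93024 = 45/646.
There are C(4,2) = 6 such orderings, each equally likely, so P = 6 × 45/646 = 135/323.

135/323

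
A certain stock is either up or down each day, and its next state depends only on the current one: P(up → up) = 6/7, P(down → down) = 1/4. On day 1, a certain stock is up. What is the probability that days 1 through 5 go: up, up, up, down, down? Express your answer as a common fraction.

Day 1 is given. For each transition, use the conditional probability from the current state:
P(up | up) = 6/7; P(up | up) = 6/7; P(down | up) = 1/7; P(down | down) = 1/4.
P = 6/7 × 6/7 × 1/7 × 1/4 = 36/1372 = 9/343.

9/343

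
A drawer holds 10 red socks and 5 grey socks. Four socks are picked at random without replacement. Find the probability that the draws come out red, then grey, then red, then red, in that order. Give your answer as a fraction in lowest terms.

10/91

Each draw changes the counts, so multiply the conditional probabilities along the sequence:
P = 10/15 × 5/14 × 9/13 × 8/12 = 3600/32760 = 10/91.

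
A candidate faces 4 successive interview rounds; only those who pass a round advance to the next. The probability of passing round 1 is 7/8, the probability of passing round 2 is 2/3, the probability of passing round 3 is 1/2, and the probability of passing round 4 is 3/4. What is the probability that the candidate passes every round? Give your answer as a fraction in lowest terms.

7/32

Each stage is reached only if all earlier stages succeed, so
P = 7/8 × 2/3 × 1/2 × 3/4 = 42/192 = 7/32.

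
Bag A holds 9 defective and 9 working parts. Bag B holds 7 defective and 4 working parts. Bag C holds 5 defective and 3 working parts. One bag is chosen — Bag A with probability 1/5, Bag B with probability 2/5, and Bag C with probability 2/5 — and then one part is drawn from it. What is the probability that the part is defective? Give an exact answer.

133/220

From Bag A: P(defective) = 9/18.
From Bag B: P(defective) = 7/11.
From Bag C: P(defective) = 5/8.
Total probability = (1/5)(9/18) + (2/5)(7/11) + (2/5)(5/8) = 133/220.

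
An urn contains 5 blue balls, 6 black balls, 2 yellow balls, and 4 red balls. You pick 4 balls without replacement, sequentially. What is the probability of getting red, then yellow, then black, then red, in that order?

3/1190

Multiply the probability of each draw given the previous ones:
P = 4/17 × 2/16 × 6/15 × 3/14 = 144/57120 = 3/1190.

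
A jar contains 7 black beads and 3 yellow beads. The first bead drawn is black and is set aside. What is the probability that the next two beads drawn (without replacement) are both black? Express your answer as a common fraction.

5/12

After the first draw, 6 of the remaining 9 beads are black.
P = 6/9 × 5/8 = 30/72 = 5/12.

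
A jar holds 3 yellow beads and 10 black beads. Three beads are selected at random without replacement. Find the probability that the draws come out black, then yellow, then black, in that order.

45/286

Multiply the probability of each draw given the previous ones:
P = 10/13 × 3/12 × 9/11 = 270/1716 = 45/286.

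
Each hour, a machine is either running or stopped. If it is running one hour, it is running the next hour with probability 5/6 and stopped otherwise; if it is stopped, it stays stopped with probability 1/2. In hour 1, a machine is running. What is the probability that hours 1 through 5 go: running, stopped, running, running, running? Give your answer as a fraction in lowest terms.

25/432

Hour 1 is given. For each transition, use the conditional probability from the current state:
P(stopped | running) = 1/6; P(running | stopped) = 1/2; P(running | running) = 5/6; P(running | running) = 5/6.
P = 1/6 × 1/2 × 5/6 × 5/6 = 25/432.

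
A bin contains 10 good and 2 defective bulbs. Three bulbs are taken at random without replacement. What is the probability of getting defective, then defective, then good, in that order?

Multiply the probability of each draw given the previous ones:
P = 2/12 × 1/11 × 10/10 = 20/1320 = 1/66.

1/66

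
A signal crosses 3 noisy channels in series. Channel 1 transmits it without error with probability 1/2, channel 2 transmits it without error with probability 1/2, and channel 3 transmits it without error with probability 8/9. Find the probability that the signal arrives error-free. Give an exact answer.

Multiplying along the chain,
P = 1/2 × 1/2 × 8/9 = 8/36 = 2/9.

2/9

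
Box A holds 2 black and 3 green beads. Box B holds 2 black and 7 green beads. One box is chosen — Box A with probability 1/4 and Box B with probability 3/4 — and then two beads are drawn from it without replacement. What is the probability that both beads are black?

From Box A: P(both black) = (2/5)(1/4) = 1/10.
From Box B: P(both black) = (2/9)(1/8) = 1/36.
Total probability = (1/4)(1/10) + (3/4)(1/36) = 11/240.

11/240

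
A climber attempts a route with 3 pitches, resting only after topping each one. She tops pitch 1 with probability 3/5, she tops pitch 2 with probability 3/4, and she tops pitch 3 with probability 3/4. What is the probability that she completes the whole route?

Each stage is reached only if all earlier stages succeed, so
P = 3/5 × 3/4 × 3/4 = 27/80.

27/80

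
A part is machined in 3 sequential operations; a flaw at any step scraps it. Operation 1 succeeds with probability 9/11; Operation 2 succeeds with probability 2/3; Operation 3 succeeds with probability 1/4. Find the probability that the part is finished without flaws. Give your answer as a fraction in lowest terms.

Each stage is reached only if all earlier stages succeed, so
P = 9/11 × 2/3 × 1/4 = 18/132 = 3/22.

3/22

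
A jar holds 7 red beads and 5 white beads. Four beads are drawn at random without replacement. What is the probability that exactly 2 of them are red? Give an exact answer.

14/33

One ordering (red drawn first) has probability 7/12 × 6/11 × 5/10 × 4/9 = 840/11880 = 7/99.
There are C(4,2) = 6 such orderings, each equally likely, so P = 6 × 7/99 = 14/33.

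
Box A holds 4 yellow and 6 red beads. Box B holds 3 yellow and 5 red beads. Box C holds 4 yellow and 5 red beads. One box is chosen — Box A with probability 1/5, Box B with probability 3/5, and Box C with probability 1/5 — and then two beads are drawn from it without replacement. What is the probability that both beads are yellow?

87/700

From Box A: P(both yellow) = (4/10)(3/9) = 2/15.
From Box B: P(both yellow) = (3/8)(2/7) = 3/28.
From Box C: P(both yellow) = (4/9)(3/8) = 1/6.
Total probability = (1/5)(2/15) + (3/5)(3/28) + (1/5)(1/6) = 87/700.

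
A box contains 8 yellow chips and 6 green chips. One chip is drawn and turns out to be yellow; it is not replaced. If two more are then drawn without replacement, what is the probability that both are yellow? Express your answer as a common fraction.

7/26

With the first chip removed, 7 yellow remain out of 13.
P = 7/13 × 6/12 = 42/156 = 7/26.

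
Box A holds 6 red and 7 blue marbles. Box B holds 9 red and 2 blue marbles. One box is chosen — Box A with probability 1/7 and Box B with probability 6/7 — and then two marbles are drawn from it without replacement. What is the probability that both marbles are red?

From Box A: P(both red) = (6/13)(5/12) = 5/26.
From Box B: P(both red) = (9/11)(8/10) = 36/55.
Total probability = (1/7)(5/26) + (6/7)(36/55) = 5891/10010.

5891/10010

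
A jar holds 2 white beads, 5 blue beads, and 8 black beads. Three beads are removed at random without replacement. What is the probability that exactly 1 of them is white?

One ordering (white drawn first) has probability 2/15 × 13/14 × 12/13 = 312/2730 = 4/35.
There are C(3,1) = 3 such orderings, each equally likely, so P = 3 × 4/35 = 12/35.

12/35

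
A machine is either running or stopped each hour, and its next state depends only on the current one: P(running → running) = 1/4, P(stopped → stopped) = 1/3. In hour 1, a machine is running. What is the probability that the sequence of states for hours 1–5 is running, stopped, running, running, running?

1/32

Hour 1 is given. For each transition, use the conditional probability from the current state:
P(stopped | running) = 3/4; P(running | stopped) = 2/3; P(running | running) = 1/4; P(running | running) = 1/4.
P = 3/4 × 2/3 × 1/4 × 1/4 = 6/192 = 1/32.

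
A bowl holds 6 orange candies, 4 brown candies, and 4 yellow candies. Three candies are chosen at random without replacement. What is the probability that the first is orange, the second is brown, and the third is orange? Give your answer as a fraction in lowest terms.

Each draw changes the counts, so multiply the conditional probabilities along the sequence:
P = 6/14 × 4/13 × 5/12 = 120/2184 = 5/91.

5/91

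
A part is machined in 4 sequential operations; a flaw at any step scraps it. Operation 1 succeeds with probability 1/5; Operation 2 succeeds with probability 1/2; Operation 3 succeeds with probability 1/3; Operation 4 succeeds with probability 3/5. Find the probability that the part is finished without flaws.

Each stage is reached only if all earlier stages succeed, so
P = 1/5 × 1/2 × 1/3 × 3/5 = 3/150 = 1/50.

1/50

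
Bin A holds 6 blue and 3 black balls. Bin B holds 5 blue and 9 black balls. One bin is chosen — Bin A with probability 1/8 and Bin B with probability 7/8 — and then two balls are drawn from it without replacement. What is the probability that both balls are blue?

From Bin A: P(both blue) = (6/9)(5/8) = 5/12.
From Bin B: P(both blue) = (5/14)(4/13) = 10/91.
Total probability = (1/8)(5/12) + (7/8)(10/91) = 185/1248.

185/1248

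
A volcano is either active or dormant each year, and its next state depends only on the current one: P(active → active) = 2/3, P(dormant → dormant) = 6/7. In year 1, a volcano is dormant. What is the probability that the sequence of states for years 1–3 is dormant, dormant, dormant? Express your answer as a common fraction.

Year 1 is given. For each transition, use the conditional probability from the current state:
P(dormant | dormant) = 6/7; P(dormant | dormant) = 6/7.
P = 6/7 × 6/7 = 36/49.

36/49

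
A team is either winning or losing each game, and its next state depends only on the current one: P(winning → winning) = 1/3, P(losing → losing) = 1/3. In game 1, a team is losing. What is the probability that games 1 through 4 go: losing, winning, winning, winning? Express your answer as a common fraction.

2/27

Game 1 is given. For each transition, use the conditional probability from the current state:
P(winning | losing) = 2/3; P(winning | winning) = 1/3; P(winning | winning) = 1/3.
P = 2/3 × 1/3 × 1/3 = 2/27.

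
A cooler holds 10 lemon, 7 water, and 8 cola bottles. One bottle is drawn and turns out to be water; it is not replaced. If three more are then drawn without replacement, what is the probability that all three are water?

With the first bottle removed, 6 water remain out of 24.
P = 6/24 × 5/23 × 4/22 = 120/12144 = 5/506.

5/506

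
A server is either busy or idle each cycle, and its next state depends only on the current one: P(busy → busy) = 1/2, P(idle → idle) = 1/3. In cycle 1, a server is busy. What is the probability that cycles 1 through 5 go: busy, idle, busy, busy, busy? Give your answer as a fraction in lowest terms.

1/12

Cycle 1 is given. For each transition, use the conditional probability from the current state:
P(idle | busy) = 1/2; P(busy | idle) = 2/3; P(busy | busy) = 1/2; P(busy | busy) = 1/2.
P = 1/2 × 2/3 × 1/2 × 1/2 = 2/24 = 1/12.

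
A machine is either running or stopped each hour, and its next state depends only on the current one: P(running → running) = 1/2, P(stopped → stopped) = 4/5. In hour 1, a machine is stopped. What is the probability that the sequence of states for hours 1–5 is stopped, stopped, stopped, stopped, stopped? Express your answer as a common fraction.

Hour 1 is given. For each transition, use the conditional probability from the current state:
P(stopped | stopped) = 4/5; P(stopped | stopped) = 4/5; P(stopped | stopped) = 4/5; P(stopped | stopped) = 4/5.
P = 4/5 × 4/5 × 4/5 × 4/5 = 256/625.

256/625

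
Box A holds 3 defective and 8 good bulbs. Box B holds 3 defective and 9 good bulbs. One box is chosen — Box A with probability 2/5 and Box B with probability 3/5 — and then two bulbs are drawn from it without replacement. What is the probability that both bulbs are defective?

From Box A: P(both defective) = (3/11)(2/10) = 3/55.
From Box B: P(both defective) = (3/12)(2/11) = 1/22.
Total probability = (2/5)(3/55) + (3/5)(1/22) = 27/550.

27/550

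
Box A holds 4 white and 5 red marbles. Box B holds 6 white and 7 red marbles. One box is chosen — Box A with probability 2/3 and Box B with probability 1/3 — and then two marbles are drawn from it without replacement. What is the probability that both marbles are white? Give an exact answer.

From Box A: P(both white) = (4/9)(3/8) = 1/6.
From Box B: P(both white) = (6/13)(5/12) = 5/26.
Total probability = (2/3)(1/6) + (1/3)(5/26) = 41/234.

41/234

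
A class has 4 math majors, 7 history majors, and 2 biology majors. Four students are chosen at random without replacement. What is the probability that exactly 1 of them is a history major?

One ordering (a history major drawn first) has probability 7/13 × 6/12 × 5/11 × 4/10 = 840/17160 = 7/143.
There are C(4,1) = 4 such orderings, each equally likely, so P = 4 × 7/143 = 28/143.

28/143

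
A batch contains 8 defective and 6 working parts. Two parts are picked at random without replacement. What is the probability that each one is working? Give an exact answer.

P = 6/14 × 5/13 = 30/182 = 15/91.

15/91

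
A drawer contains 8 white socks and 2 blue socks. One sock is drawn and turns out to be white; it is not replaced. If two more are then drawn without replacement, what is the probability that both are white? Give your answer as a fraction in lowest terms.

After the first draw, 7 of the remaining 9 socks are white.
P = 7/9 × 6/8 = 42/72 = 7/12.

7/12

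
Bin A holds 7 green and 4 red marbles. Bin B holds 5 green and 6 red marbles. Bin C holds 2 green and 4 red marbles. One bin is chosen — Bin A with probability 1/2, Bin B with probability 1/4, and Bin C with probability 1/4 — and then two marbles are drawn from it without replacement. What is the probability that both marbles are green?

167/660

From Bin A: P(both green) = (7/11)(6/10) = 21/55.
From Bin B: P(both green) = (5/11)(4/10) = 2/11.
From Bin C: P(both green) = (2/6)(1/5) = 1/15.
Total probability = (1/2)(21/55) + (1/4)(2/11) + (1/4)(1/15) = 167/660.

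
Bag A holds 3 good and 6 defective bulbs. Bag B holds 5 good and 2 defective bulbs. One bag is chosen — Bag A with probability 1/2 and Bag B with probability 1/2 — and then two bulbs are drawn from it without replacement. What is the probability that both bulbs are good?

From Bag A: P(both good) = (3/9)(2/8) = 1/12.
From Bag B: P(both good) = (5/7)(4/6) = 10/21.
Total probability = (1/2)(1/12) + (1/2)(10/21) = 47/168.

47/168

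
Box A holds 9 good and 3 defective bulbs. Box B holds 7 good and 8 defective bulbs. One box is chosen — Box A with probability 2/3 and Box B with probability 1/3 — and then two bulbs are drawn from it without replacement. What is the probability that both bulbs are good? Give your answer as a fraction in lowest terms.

From Box A: P(both good) = (9/12)(8/11) = 6/11.
From Box B: P(both good) = (7/15)(6/14) = 1/5.
Total probability = (2/3)(6/11) + (1/3)(1/5) = 71/165.

71/165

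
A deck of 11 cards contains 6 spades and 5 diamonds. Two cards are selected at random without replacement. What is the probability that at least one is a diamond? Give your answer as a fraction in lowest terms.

8/11

P(no diamonds) = 6/11 × 5/10 = 30/110 = 3/11.
P(at least one) = 1 − 3/11 = 8/11.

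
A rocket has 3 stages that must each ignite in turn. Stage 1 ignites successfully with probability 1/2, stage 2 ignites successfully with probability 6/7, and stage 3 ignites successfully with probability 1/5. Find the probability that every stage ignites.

Each stage is reached only if all earlier stages succeed, so
P = 1/2 × 6/7 × 1/5 = 6/70 = 3/35.

3/35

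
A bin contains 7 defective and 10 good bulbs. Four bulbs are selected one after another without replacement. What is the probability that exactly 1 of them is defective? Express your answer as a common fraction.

One ordering (defective drawn first) has probability 7/17 × 10/16 × 9/15 × 8/14 = 5040/57120 = 3/34.
There are C(4,1) = 4 such orderings, each equally likely, so P = 4 × 3/34 = 6/17.

6/17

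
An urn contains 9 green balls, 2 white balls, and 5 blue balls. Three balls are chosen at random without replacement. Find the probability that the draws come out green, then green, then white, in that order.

3/70

Multiply the probability of each draw given the previous ones:
P = 9/16 × 8/15 × 2/14 = 144/3360 = 3/70.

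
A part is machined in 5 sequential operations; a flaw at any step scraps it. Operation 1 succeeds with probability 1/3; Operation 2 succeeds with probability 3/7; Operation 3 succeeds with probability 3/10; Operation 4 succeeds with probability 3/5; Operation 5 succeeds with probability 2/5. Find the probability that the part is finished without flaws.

Each stage is reached only if all earlier stages succeed, so
P = 1/3 × 3/7 × 3/10 × 3/5 × 2/5 = 54/5250 = 9/875.

9/875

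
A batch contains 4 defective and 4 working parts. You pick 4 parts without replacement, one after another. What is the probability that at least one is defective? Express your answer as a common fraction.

P(no defective) = 4/8 × 3/7 × 2/6 × 1/5 = 24/1680 = 1/70.
P(at least one) = 1 − 1/70 = 69/70.

69/70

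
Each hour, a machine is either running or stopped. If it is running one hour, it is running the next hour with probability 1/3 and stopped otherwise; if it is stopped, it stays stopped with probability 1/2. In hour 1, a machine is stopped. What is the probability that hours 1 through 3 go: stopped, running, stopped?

Hour 1 is given. For each transition, use the conditional probability from the current state:
P(running | stopped) = 1/2; P(stopped | running) = 2/3.
P = 1/2 × 2/3 = 2/6 = 1/3.

1/3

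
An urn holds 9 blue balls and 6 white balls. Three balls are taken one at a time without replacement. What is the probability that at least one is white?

53/65

P(no white) = 9/15 × 8/14 × 7/13 = 504/2730 = 12/65.
P(at least one) = 1 − 12/65 = 53/65.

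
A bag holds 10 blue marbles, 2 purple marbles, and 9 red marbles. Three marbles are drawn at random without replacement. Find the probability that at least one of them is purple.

P(no purple) = 19/21 × 18/20 × 17/19 = 5814/7980 = 51/70.
P(at least one) = 1 − 51/70 = 19/70.

19/70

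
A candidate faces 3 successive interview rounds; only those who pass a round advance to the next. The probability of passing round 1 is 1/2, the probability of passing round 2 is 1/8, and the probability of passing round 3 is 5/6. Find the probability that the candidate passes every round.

Each stage is reached only if all earlier stages succeed, so
P = 1/2 × 1/8 × 5/6 = 5/96.

5/96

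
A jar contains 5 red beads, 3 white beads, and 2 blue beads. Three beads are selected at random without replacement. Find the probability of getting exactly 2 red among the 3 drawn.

One ordering (red drawn first) has probability 5/10 × 4/9 × 5/8 = 100/720 = 5/36.
There are C(3,2) = 3 such orderings, each equally likely, so P = 3 × 5/36 = 5/12.

5/12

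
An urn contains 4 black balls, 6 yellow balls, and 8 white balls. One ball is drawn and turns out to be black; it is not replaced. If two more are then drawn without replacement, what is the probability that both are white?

After the first draw, 8 of the remaining 17 balls are white.
P = 8/17 × 7/16 = 56/272 = 7/34.

7/34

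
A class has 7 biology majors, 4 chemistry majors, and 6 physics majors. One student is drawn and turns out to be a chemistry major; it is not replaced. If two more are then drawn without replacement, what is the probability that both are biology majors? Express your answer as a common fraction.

After the first draw, 7 of the remaining 16 students are biology majors.
P = 7/16 × 6/15 = 42/240 = 7/40.

7/40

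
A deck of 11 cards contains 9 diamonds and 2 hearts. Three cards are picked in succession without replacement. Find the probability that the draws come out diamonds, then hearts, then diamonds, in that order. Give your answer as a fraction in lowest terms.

Each draw changes the counts, so multiply the conditional probabilities along the sequence:
P = 9/11 × 2/10 × 8/9 = 144/990 = 8/55.

8/55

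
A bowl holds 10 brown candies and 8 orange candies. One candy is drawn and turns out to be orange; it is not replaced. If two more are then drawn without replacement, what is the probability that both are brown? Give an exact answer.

45/136

With the first candy removed, 10 brown remain out of 17.
P = 10/17 × 9/16 = 90/272 = 45/136.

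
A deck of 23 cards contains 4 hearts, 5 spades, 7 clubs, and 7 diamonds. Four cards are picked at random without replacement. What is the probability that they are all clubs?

1/253

P(every draw is a club) = 7/23 × 6/22 × 5/21 × 4/20 = 840/212520 = 1/253.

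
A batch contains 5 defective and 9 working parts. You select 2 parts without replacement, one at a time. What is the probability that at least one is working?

81/91

P(no working) = 5/14 × 4/13 = 20/182 = 10/91.
P(at least one) = 1 − 10/91 = 81/91.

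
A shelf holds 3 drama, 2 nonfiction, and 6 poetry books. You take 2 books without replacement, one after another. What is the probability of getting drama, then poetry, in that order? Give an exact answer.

9/55

Each draw changes the counts, so multiply the conditional probabilities along the sequence:
P = 3/11 × 6/10 = 18/110 = 9/55.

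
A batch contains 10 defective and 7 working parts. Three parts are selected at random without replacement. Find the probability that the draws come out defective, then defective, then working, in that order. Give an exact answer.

Each draw changes the counts, so multiply the conditional probabilities along the sequence:
P = 10/17 × 9/16 × 7/15 = 630/4080 = 21/136.

21/136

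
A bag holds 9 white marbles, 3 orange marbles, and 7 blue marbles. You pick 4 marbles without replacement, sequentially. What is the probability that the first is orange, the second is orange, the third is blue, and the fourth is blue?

Multiply the probability of each draw given the previous ones:
P = 3/19 × 2/18 × 7/17 × 6/16 = 252/93024 = 7/2584.

7/2584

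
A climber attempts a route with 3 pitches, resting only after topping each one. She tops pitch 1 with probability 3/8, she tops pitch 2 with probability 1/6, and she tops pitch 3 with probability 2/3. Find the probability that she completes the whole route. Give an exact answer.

1/24

Each stage is reached only if all earlier stages succeed, so
P = 3/8 × 1/6 × 2/3 = 6/144 = 1/24.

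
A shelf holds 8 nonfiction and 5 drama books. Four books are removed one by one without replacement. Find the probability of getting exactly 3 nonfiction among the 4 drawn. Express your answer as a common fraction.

One ordering (nonfiction drawn first) has probability 8/13 × 7/12 × 6/11 × 5/10 = 1680/17160 = 14/143.
There are C(4,3) = 4 such orderings, each equally likely, so P = 4 × 14/143 = 56/143.

56/143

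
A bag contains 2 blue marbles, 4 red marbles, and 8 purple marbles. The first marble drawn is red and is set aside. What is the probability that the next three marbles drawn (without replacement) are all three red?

After the first draw, 3 of the remaining 13 marbles are red.
P = 3/13 × 2/12 × 1/11 = 6/1716 = 1/286.

1/286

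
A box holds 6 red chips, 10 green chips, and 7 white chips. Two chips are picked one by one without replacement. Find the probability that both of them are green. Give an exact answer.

P(every draw is green) = 10/23 × 9/22 = 90/506 = 45/253.

45/253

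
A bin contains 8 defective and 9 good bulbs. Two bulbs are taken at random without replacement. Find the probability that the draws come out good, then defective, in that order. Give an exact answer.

Multiply the probability of each draw given the previous ones:
P = 9/17 × 8/16 = 72/272 = 9/34.

9/34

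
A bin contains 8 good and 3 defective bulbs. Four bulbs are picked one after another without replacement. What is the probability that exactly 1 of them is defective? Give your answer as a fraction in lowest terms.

28/55

One ordering (defective drawn first) has probability 3/11 × 8/10 × 7/9 × 6/8 = 1008/7920 = 7/55.
There are C(4,1) = 4 such orderings, each equally likely, so P = 4 × 7/55 = 28/55.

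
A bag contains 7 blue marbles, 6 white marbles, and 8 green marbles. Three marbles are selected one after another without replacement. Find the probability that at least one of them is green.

522/665

P(no green) = 13/21 × 12/20 × 11/19 = 1716/7980 = 143/665.
P(at least one) = 1 − 143/665 = 522/665.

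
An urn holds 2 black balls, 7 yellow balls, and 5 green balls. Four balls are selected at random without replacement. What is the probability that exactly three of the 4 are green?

90/1001

One ordering (green drawn first) has probability 5/14 × 4/13 × 3/12 × 9/11 = 540/24024 = 45/2002.
There are C(4,3) = 4 such orderings, each equally likely, so P = 4 × 45/2002 = 90/1001.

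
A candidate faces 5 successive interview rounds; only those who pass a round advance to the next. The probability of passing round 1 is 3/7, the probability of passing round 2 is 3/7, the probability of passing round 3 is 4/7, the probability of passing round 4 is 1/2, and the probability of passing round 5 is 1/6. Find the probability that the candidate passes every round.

The events are sequential, so multiply the conditional probabilities:
P = 3/7 × 3/7 × 4/7 × 1/2 × 1/6 = 36/4116 = 3/343.

3/343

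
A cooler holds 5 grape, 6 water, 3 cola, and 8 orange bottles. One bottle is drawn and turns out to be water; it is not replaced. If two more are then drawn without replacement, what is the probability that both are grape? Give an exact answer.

1/21

With the first bottle removed, 5 grape remain out of 21.
P = 5/21 × 4/20 = 20/420 = 1/21.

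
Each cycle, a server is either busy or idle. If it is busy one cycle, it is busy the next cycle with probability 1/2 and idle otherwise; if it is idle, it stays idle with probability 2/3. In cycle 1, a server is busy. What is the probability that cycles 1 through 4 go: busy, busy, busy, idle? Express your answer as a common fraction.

Cycle 1 is given. For each transition, use the conditional probability from the current state:
P(busy | busy) = 1/2; P(busy | busy) = 1/2; P(idle | busy) = 1/2.
P = 1/2 × 1/2 × 1/2 = 1/8.

1/8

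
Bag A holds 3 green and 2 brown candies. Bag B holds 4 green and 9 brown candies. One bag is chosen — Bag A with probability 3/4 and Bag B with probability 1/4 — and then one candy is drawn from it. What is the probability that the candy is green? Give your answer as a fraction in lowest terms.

From Bag A: P(green) = 3/5.
From Bag B: P(green) = 4/13.
Total probability = (3/4)(3/5) + (1/4)(4/13) = 137/260.

137/260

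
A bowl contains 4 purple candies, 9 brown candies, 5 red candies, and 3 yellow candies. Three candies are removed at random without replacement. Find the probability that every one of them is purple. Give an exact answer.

P(all purple) = 4/21 × 3/20 × 2/19 = 24/7980 = 2/665.

2/665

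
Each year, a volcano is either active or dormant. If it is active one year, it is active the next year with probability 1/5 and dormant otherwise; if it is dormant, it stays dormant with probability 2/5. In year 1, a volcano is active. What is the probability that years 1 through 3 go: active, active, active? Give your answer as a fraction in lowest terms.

Year 1 is given. For each transition, use the conditional probability from the current state:
P(active | active) = 1/5; P(active | active) = 1/5.
P = 1/5 × 1/5 = 1/25.

1/25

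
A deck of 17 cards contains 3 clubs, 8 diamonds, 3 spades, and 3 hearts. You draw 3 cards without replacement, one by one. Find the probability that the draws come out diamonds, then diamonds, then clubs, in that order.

7/170

Chain rule:
P = 8/17 × 7/16 × 3/15 = 168/4080 = 7/170.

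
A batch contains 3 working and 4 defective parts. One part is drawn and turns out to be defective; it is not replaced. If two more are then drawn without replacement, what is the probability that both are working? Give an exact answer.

After the first draw, 3 of the remaining 6 parts are working.
P = 3/6 × 2/5 = 6/30 = 1/5.

1/5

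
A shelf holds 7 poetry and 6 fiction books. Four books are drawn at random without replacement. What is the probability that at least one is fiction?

136/143

P(no fiction) = 7/13 × 6/12 × 5/11 × 4/10 = 840/17160 = 7/143.
P(at least one) = 1 − 7/143 = 136/143.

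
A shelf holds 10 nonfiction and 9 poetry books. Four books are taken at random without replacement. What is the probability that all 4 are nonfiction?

35/646

P(every draw is nonfiction) = 10/19 × 9/18 × 8/17 × 7/16 = 5040/93024 = 35/646.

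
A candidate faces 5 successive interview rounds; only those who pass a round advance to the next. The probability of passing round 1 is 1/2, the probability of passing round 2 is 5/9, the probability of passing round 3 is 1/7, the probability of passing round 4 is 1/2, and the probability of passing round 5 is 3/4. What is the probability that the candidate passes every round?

Each stage is reached only if all earlier stages succeed, so
P = 1/2 × 5/9 × 1/7 × 1/2 × 3/4 = 15/1008 = 5/336.

5/336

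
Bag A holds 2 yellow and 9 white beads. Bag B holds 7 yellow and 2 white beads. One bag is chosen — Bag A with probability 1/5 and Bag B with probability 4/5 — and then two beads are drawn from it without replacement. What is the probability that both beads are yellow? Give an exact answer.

From Bag A: P(both yellow) = (2/11)(1/10) = 1/55.
From Bag B: P(both yellow) = (7/9)(6/8) = 7/12.
Total probability = (1/5)(1/55) + (4/5)(7/12) = 388/825.

388/825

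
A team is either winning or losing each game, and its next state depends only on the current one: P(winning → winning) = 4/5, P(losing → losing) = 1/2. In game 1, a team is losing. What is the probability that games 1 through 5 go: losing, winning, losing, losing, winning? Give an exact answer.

1/40

Game 1 is given. For each transition, use the conditional probability from the current state:
P(winning | losing) = 1/2; P(losing | winning) = 1/5; P(losing | losing) = 1/2; P(winning | losing) = 1/2.
P = 1/2 × 1/5 × 1/2 × 1/2 = 1/40.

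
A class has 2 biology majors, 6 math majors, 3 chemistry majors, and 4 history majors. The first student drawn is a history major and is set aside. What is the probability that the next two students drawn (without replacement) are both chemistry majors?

3/91

With the first student removed, 3 chemistry majors remain out of 14.
P = 3/14 × 2/13 = 6/182 = 3/91.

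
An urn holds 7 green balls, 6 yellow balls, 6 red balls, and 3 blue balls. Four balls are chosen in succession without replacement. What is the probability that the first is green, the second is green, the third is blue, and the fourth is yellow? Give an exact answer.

9/2090

Chain rule:
P = 7/22 × 6/21 × 3/20 × 6/19 = 756/175560 = 9/2090.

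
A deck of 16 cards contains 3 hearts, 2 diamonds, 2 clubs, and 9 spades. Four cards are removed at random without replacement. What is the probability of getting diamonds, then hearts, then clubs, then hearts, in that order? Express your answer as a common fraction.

1/1820

Chain rule:
P = 2/16 × 3/15 × 2/14 × 2/13 = 24/43680 = 1/1820.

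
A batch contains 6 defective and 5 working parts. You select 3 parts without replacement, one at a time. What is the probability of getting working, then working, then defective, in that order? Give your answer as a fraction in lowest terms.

4/33

Multiply the probability of each draw given the previous ones:
P = 5/11 × 4/10 × 6/9 = 120/990 = 4/33.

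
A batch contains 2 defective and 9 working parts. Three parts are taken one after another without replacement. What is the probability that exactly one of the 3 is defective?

One ordering (defective drawn first) has probability 2/11 × 9/10 × 8/9 = 144/990 = 8/55.
There are C(3,1) = 3 such orderings, each equally likely, so P = 3 × 8/55 = 24/55.

24/55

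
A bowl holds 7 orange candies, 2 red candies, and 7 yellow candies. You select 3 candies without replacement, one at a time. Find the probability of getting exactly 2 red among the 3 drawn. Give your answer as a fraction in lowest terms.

One ordering (red drawn first) has probability 2/16 × 1/15 × 14/14 = 28/3360 = 1/120.
There are C(3,2) = 3 such orderings, each equally likely, so P = 3 × 1/120 = 1/40.

1/40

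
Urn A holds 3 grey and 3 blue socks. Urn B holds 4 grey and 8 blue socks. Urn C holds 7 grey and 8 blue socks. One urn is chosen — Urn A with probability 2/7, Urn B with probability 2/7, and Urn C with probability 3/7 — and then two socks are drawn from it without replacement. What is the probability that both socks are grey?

From Urn A: P(both grey) = (3/6)(2/5) = 1/5.
From Urn B: P(both grey) = (4/12)(3/11) = 1/11.
From Urn C: P(both grey) = (7/15)(6/14) = 1/5.
Total probability = (2/7)(1/5) + (2/7)(1/11) + (3/7)(1/5) = 13/77.

13/77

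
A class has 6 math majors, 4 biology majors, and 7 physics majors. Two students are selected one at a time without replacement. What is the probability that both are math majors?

15/136

P = 6/17 × 5/16 = 30/272 = 15/136.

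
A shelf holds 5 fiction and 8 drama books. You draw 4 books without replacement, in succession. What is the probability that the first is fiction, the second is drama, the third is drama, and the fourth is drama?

Chain rule:
P = 5/13 × 8/12 × 7/11 × 6/10 = 1680/17160 = 14/143.

14/143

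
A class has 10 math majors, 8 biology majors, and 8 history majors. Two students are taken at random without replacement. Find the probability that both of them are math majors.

9/65

P(every draw is a math major) = 10/26 × 9/25 = 90/650 = 9/65.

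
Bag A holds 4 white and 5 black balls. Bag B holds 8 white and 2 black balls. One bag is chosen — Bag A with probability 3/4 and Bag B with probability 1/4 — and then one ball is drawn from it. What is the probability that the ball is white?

From Bag A: P(white) = 4/9.
From Bag B: P(white) = 8/10.
Total probability = (3/4)(4/9) + (1/4)(8/10) = 8/15.

8/15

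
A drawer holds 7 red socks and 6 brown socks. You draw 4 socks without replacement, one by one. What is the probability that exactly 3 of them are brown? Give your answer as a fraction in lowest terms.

28/143

One ordering (brown drawn first) has probability 6/13 × 5/12 × 4/11 × 7/10 = 840/17160 = 7/143.
There are C(4,3) = 4 such orderings, each equally likely, so P = 4 × 7/143 = 28/143.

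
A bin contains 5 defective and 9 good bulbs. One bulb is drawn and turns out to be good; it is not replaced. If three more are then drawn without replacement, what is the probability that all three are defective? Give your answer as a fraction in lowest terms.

After the first draw, 5 of the remaining 13 bulbs are defective.
P = 5/13 × 4/12 × 3/11 = 60/1716 = 5/143.

5/143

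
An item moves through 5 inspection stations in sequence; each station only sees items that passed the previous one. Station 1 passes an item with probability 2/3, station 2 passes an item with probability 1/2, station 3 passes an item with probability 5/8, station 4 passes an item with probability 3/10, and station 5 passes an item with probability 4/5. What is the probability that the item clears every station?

Multiplying along the chain,
P = 2/3 × 1/2 × 5/8 × 3/10 × 4/5 = 120/2400 = 1/20.

1/20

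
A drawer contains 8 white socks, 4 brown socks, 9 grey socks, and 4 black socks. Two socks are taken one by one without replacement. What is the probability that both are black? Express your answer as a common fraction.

P(every draw is black) = 4/25 × 3/24 = 12/600 = 1/50.

1/50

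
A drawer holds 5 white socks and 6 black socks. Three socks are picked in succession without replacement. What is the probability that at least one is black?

31/33

P(no black) = 5/11 × 4/10 × 3/9 = 60/990 = 2/33.
P(at least one) = 1 − 2/33 = 31/33.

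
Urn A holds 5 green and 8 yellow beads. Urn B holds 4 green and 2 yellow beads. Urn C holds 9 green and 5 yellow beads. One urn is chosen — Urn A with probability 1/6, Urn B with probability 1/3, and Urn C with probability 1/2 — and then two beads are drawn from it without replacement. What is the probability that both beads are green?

From Urn A: P(both green) = (5/13)(4/12) = 5/39.
From Urn B: P(both green) = (4/6)(3/5) = 2/5.
From Urn C: P(both green) = (9/14)(8/13) = 36/91.
Total probability = (1/6)(5/39) + (1/3)(2/5) + (1/2)(36/91) = 2887/8190.

2887/8190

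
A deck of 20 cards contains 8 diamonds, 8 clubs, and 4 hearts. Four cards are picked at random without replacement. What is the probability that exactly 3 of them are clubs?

224/1615

One ordering (clubs drawn first) has probability 8/20 × 7/19 × 6/18 × 12/17 = 4032/116280 = 56/1615.
There are C(4,3) = 4 such orderings, each equally likely, so P = 4 × 56/1615 = 224/1615.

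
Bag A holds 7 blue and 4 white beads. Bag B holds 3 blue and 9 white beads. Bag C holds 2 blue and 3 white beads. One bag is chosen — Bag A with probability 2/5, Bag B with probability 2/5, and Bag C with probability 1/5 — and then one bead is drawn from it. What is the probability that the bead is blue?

239/550

From Bag A: P(blue) = 7/11.
From Bag B: P(blue) = 3/12.
From Bag C: P(blue) = 2/5.
Total probability = (2/5)(7/11) + (2/5)(3/12) + (1/5)(2/5) = 239/550.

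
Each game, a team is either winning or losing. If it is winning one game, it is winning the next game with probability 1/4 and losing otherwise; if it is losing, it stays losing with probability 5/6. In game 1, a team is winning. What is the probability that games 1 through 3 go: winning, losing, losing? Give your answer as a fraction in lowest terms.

5/8

Game 1 is given. For each transition, use the conditional probability from the current state:
P(losing | winning) = 3/4; P(losing | losing) = 5/6.
P = 3/4 × 5/6 = 15/24 = 5/8.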